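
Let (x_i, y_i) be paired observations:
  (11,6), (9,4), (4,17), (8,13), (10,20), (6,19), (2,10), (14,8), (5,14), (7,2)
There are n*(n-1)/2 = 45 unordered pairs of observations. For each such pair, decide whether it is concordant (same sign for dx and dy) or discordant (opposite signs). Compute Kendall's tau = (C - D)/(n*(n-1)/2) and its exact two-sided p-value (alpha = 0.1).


Step 1: Enumerate the 45 unordered pairs (i,j) with i<j and classify each by sign(x_j-x_i) * sign(y_j-y_i).
  (1,2):dx=-2,dy=-2->C; (1,3):dx=-7,dy=+11->D; (1,4):dx=-3,dy=+7->D; (1,5):dx=-1,dy=+14->D
  (1,6):dx=-5,dy=+13->D; (1,7):dx=-9,dy=+4->D; (1,8):dx=+3,dy=+2->C; (1,9):dx=-6,dy=+8->D
  (1,10):dx=-4,dy=-4->C; (2,3):dx=-5,dy=+13->D; (2,4):dx=-1,dy=+9->D; (2,5):dx=+1,dy=+16->C
  (2,6):dx=-3,dy=+15->D; (2,7):dx=-7,dy=+6->D; (2,8):dx=+5,dy=+4->C; (2,9):dx=-4,dy=+10->D
  (2,10):dx=-2,dy=-2->C; (3,4):dx=+4,dy=-4->D; (3,5):dx=+6,dy=+3->C; (3,6):dx=+2,dy=+2->C
  (3,7):dx=-2,dy=-7->C; (3,8):dx=+10,dy=-9->D; (3,9):dx=+1,dy=-3->D; (3,10):dx=+3,dy=-15->D
  (4,5):dx=+2,dy=+7->C; (4,6):dx=-2,dy=+6->D; (4,7):dx=-6,dy=-3->C; (4,8):dx=+6,dy=-5->D
  (4,9):dx=-3,dy=+1->D; (4,10):dx=-1,dy=-11->C; (5,6):dx=-4,dy=-1->C; (5,7):dx=-8,dy=-10->C
  (5,8):dx=+4,dy=-12->D; (5,9):dx=-5,dy=-6->C; (5,10):dx=-3,dy=-18->C; (6,7):dx=-4,dy=-9->C
  (6,8):dx=+8,dy=-11->D; (6,9):dx=-1,dy=-5->C; (6,10):dx=+1,dy=-17->D; (7,8):dx=+12,dy=-2->D
  (7,9):dx=+3,dy=+4->C; (7,10):dx=+5,dy=-8->D; (8,9):dx=-9,dy=+6->D; (8,10):dx=-7,dy=-6->C
  (9,10):dx=+2,dy=-12->D
Step 2: C = 20, D = 25, total pairs = 45.
Step 3: tau = (C - D)/(n(n-1)/2) = (20 - 25)/45 = -0.111111.
Step 4: Exact two-sided p-value (enumerate n! = 3628800 permutations of y under H0): p = 0.727490.
Step 5: alpha = 0.1. fail to reject H0.

tau_b = -0.1111 (C=20, D=25), p = 0.727490, fail to reject H0.


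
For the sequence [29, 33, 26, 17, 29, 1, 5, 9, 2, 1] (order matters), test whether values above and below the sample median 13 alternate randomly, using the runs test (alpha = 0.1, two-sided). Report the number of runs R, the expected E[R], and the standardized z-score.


Step 1: Compute median = 13; label A = above, B = below.
Labels in order: AAAAABBBBB  (n_A = 5, n_B = 5)
Step 2: Count runs R = 2.
Step 3: Under H0 (random ordering), E[R] = 2*n_A*n_B/(n_A+n_B) + 1 = 2*5*5/10 + 1 = 6.0000.
        Var[R] = 2*n_A*n_B*(2*n_A*n_B - n_A - n_B) / ((n_A+n_B)^2 * (n_A+n_B-1)) = 2000/900 = 2.2222.
        SD[R] = 1.4907.
Step 4: Continuity-corrected z = (R + 0.5 - E[R]) / SD[R] = (2 + 0.5 - 6.0000) / 1.4907 = -2.3479.
Step 5: Two-sided p-value via normal approximation = 2*(1 - Phi(|z|)) = 0.018881.
Step 6: alpha = 0.1. reject H0.

R = 2, z = -2.3479, p = 0.018881, reject H0.


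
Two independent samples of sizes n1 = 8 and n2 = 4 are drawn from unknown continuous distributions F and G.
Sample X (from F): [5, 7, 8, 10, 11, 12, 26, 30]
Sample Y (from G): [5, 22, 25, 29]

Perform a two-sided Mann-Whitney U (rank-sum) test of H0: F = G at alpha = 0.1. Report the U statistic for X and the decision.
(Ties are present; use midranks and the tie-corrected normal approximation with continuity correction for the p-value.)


Step 1: Combine and sort all 12 observations; assign midranks.
sorted (value, group): (5,X), (5,Y), (7,X), (8,X), (10,X), (11,X), (12,X), (22,Y), (25,Y), (26,X), (29,Y), (30,X)
ranks: 5->1.5, 5->1.5, 7->3, 8->4, 10->5, 11->6, 12->7, 22->8, 25->9, 26->10, 29->11, 30->12
Step 2: Rank sum for X: R1 = 1.5 + 3 + 4 + 5 + 6 + 7 + 10 + 12 = 48.5.
Step 3: U_X = R1 - n1(n1+1)/2 = 48.5 - 8*9/2 = 48.5 - 36 = 12.5.
       U_Y = n1*n2 - U_X = 32 - 12.5 = 19.5.
Step 4: Ties are present, so use the tie-corrected normal approximation (with continuity correction) for the p-value.
Step 5: p-value = 0.609759; compare to alpha = 0.1. fail to reject H0.

U_X = 12.5, p = 0.609759, fail to reject H0 at alpha = 0.1.


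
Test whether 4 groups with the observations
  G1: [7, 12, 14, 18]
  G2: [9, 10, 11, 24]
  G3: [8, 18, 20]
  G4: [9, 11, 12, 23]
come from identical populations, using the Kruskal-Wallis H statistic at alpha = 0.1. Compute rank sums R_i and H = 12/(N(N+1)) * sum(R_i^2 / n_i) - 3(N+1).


Step 1: Combine all N = 15 observations and assign midranks.
sorted (value, group, rank): (7,G1,1), (8,G3,2), (9,G2,3.5), (9,G4,3.5), (10,G2,5), (11,G2,6.5), (11,G4,6.5), (12,G1,8.5), (12,G4,8.5), (14,G1,10), (18,G1,11.5), (18,G3,11.5), (20,G3,13), (23,G4,14), (24,G2,15)
Step 2: Sum ranks within each group.
R_1 = 31 (n_1 = 4)
R_2 = 30 (n_2 = 4)
R_3 = 26.5 (n_3 = 3)
R_4 = 32.5 (n_4 = 4)
Step 3: H = 12/(N(N+1)) * sum(R_i^2/n_i) - 3(N+1)
     = 12/(15*16) * (31^2/4 + 30^2/4 + 26.5^2/3 + 32.5^2/4) - 3*16
     = 0.050000 * 963.396 - 48
     = 0.169792.
Step 4: Ties present; correction factor C = 1 - 24/(15^3 - 15) = 0.992857. Corrected H = 0.169792 / 0.992857 = 0.171013.
Step 5: Under H0, H ~ chi^2(3); p-value = 0.982127.
Step 6: alpha = 0.1. fail to reject H0.

H = 0.1710, df = 3, p = 0.982127, fail to reject H0.


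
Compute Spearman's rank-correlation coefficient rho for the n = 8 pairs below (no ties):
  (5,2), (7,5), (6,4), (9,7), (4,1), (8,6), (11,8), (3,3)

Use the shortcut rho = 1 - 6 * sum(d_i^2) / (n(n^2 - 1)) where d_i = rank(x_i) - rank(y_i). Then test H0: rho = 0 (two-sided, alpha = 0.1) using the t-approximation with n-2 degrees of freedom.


Step 1: Rank x and y separately (midranks; no ties here).
rank(x): 5->3, 7->5, 6->4, 9->7, 4->2, 8->6, 11->8, 3->1
rank(y): 2->2, 5->5, 4->4, 7->7, 1->1, 6->6, 8->8, 3->3
Step 2: d_i = R_x(i) - R_y(i); compute d_i^2.
  (3-2)^2=1, (5-5)^2=0, (4-4)^2=0, (7-7)^2=0, (2-1)^2=1, (6-6)^2=0, (8-8)^2=0, (1-3)^2=4
sum(d^2) = 6.
Step 3: rho = 1 - 6*6 / (8*(8^2 - 1)) = 1 - 36/504 = 0.928571.
Step 4: Under H0, t = rho * sqrt((n-2)/(1-rho^2)) = 6.1283 ~ t(6).
Step 5: Two-sided p-value from the t-distribution with 6 df = 0.000863.
Step 6: alpha = 0.1. reject H0.

rho = 0.9286, p = 0.000863, reject H0 at alpha = 0.1.


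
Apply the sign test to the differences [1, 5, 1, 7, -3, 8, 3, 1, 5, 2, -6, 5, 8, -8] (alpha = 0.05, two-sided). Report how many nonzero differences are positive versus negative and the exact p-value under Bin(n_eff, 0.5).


Step 1: Discard zero differences. Original n = 14; n_eff = number of nonzero differences = 14.
Nonzero differences (with sign): +1, +5, +1, +7, -3, +8, +3, +1, +5, +2, -6, +5, +8, -8
Step 2: Count signs: positive = 11, negative = 3.
Step 3: Under H0: P(positive) = 0.5, so the number of positives S ~ Bin(14, 0.5).
Step 4: Two-sided exact p-value = sum of Bin(14,0.5) probabilities at or below the observed probability = 0.057373.
Step 5: alpha = 0.05. fail to reject H0.

n_eff = 14, pos = 11, neg = 3, p = 0.057373, fail to reject H0.


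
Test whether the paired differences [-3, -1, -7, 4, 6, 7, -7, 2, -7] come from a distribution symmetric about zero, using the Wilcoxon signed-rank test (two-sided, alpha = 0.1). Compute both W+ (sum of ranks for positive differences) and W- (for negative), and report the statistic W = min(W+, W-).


Step 1: Drop any zero differences (none here) and take |d_i|.
|d| = [3, 1, 7, 4, 6, 7, 7, 2, 7]
Step 2: Midrank |d_i| (ties get averaged ranks).
ranks: |3|->3, |1|->1, |7|->7.5, |4|->4, |6|->5, |7|->7.5, |7|->7.5, |2|->2, |7|->7.5
Step 3: Attach original signs; sum ranks with positive sign and with negative sign.
W+ = 4 + 5 + 7.5 + 2 = 18.5
W- = 3 + 1 + 7.5 + 7.5 + 7.5 = 26.5
(Check: W+ + W- = 45 should equal n(n+1)/2 = 45.)
Step 4: Test statistic W = min(W+, W-) = 18.5.
Step 5: Ties in |d|, so use the tie-corrected normal approximation.
        E[W] = n(n+1)/4 = 9*10/4 = 22.5.
        Tie groups: |d|=7 (t=4); sum(t^3 - t) = 60.
        Var[W] = n(n+1)(2n+1)/24 - sum(t^3-t)/48 = 1710/24 - 60/48 = 70.
        z = (W - E[W]) / sqrt(Var[W]) = (18.5 - 22.5) / 8.3666 = -0.4781.
        Two-sided p = 2*Phi(z) = 0.632585.
Step 6: alpha = 0.1. fail to reject H0.

W+ = 18.5, W- = 26.5, W = min = 18.5, p = 0.632585, fail to reject H0.


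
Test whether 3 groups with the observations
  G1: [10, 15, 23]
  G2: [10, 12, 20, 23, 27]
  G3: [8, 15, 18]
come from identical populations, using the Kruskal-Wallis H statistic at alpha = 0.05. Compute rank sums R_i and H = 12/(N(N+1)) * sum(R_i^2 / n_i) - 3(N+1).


Step 1: Combine all N = 11 observations and assign midranks.
sorted (value, group, rank): (8,G3,1), (10,G1,2.5), (10,G2,2.5), (12,G2,4), (15,G1,5.5), (15,G3,5.5), (18,G3,7), (20,G2,8), (23,G1,9.5), (23,G2,9.5), (27,G2,11)
Step 2: Sum ranks within each group.
R_1 = 17.5 (n_1 = 3)
R_2 = 35 (n_2 = 5)
R_3 = 13.5 (n_3 = 3)
Step 3: H = 12/(N(N+1)) * sum(R_i^2/n_i) - 3(N+1)
     = 12/(11*12) * (17.5^2/3 + 35^2/5 + 13.5^2/3) - 3*12
     = 0.090909 * 407.833 - 36
     = 1.075758.
Step 4: Ties present; correction factor C = 1 - 18/(11^3 - 11) = 0.986364. Corrected H = 1.075758 / 0.986364 = 1.090630.
Step 5: Under H0, H ~ chi^2(2); p-value = 0.579659.
Step 6: alpha = 0.05. fail to reject H0.

H = 1.0906, df = 2, p = 0.579659, fail to reject H0.


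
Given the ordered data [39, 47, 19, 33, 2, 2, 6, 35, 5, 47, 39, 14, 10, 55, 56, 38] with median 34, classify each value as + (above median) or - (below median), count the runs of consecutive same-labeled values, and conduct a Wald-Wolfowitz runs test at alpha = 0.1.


Step 1: Compute median = 34; label A = above, B = below.
Labels in order: AABBBBBABAABBAAA  (n_A = 8, n_B = 8)
Step 2: Count runs R = 7.
Step 3: Under H0 (random ordering), E[R] = 2*n_A*n_B/(n_A+n_B) + 1 = 2*8*8/16 + 1 = 9.0000.
        Var[R] = 2*n_A*n_B*(2*n_A*n_B - n_A - n_B) / ((n_A+n_B)^2 * (n_A+n_B-1)) = 14336/3840 = 3.7333.
        SD[R] = 1.9322.
Step 4: Continuity-corrected z = (R + 0.5 - E[R]) / SD[R] = (7 + 0.5 - 9.0000) / 1.9322 = -0.7763.
Step 5: Two-sided p-value via normal approximation = 2*(1 - Phi(|z|)) = 0.437558.
Step 6: alpha = 0.1. fail to reject H0.

R = 7, z = -0.7763, p = 0.437558, fail to reject H0.


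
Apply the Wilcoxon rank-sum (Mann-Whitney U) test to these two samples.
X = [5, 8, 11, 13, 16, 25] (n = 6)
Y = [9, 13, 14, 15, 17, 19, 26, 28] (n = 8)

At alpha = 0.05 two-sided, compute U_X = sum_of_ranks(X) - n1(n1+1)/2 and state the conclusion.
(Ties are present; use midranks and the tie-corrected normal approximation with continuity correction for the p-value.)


Step 1: Combine and sort all 14 observations; assign midranks.
sorted (value, group): (5,X), (8,X), (9,Y), (11,X), (13,X), (13,Y), (14,Y), (15,Y), (16,X), (17,Y), (19,Y), (25,X), (26,Y), (28,Y)
ranks: 5->1, 8->2, 9->3, 11->4, 13->5.5, 13->5.5, 14->7, 15->8, 16->9, 17->10, 19->11, 25->12, 26->13, 28->14
Step 2: Rank sum for X: R1 = 1 + 2 + 4 + 5.5 + 9 + 12 = 33.5.
Step 3: U_X = R1 - n1(n1+1)/2 = 33.5 - 6*7/2 = 33.5 - 21 = 12.5.
       U_Y = n1*n2 - U_X = 48 - 12.5 = 35.5.
Step 4: Ties are present, so use the tie-corrected normal approximation (with continuity correction) for the p-value.
Step 5: p-value = 0.155126; compare to alpha = 0.05. fail to reject H0.

U_X = 12.5, p = 0.155126, fail to reject H0 at alpha = 0.05.


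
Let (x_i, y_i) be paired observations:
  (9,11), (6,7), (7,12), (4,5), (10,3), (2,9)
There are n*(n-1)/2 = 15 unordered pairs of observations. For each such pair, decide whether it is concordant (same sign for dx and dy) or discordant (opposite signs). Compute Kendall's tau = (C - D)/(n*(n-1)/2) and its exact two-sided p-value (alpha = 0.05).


Step 1: Enumerate the 15 unordered pairs (i,j) with i<j and classify each by sign(x_j-x_i) * sign(y_j-y_i).
  (1,2):dx=-3,dy=-4->C; (1,3):dx=-2,dy=+1->D; (1,4):dx=-5,dy=-6->C; (1,5):dx=+1,dy=-8->D
  (1,6):dx=-7,dy=-2->C; (2,3):dx=+1,dy=+5->C; (2,4):dx=-2,dy=-2->C; (2,5):dx=+4,dy=-4->D
  (2,6):dx=-4,dy=+2->D; (3,4):dx=-3,dy=-7->C; (3,5):dx=+3,dy=-9->D; (3,6):dx=-5,dy=-3->C
  (4,5):dx=+6,dy=-2->D; (4,6):dx=-2,dy=+4->D; (5,6):dx=-8,dy=+6->D
Step 2: C = 7, D = 8, total pairs = 15.
Step 3: tau = (C - D)/(n(n-1)/2) = (7 - 8)/15 = -0.066667.
Step 4: Exact two-sided p-value (enumerate n! = 720 permutations of y under H0): p = 1.000000.
Step 5: alpha = 0.05. fail to reject H0.

tau_b = -0.0667 (C=7, D=8), p = 1.000000, fail to reject H0.


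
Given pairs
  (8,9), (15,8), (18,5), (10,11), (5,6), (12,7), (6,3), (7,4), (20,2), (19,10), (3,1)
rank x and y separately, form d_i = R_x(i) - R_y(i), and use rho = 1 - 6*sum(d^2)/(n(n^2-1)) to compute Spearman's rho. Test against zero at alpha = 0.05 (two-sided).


Step 1: Rank x and y separately (midranks; no ties here).
rank(x): 8->5, 15->8, 18->9, 10->6, 5->2, 12->7, 6->3, 7->4, 20->11, 19->10, 3->1
rank(y): 9->9, 8->8, 5->5, 11->11, 6->6, 7->7, 3->3, 4->4, 2->2, 10->10, 1->1
Step 2: d_i = R_x(i) - R_y(i); compute d_i^2.
  (5-9)^2=16, (8-8)^2=0, (9-5)^2=16, (6-11)^2=25, (2-6)^2=16, (7-7)^2=0, (3-3)^2=0, (4-4)^2=0, (11-2)^2=81, (10-10)^2=0, (1-1)^2=0
sum(d^2) = 154.
Step 3: rho = 1 - 6*154 / (11*(11^2 - 1)) = 1 - 924/1320 = 0.300000.
Step 4: Under H0, t = rho * sqrt((n-2)/(1-rho^2)) = 0.9435 ~ t(9).
Step 5: Two-sided p-value from the t-distribution with 9 df = 0.370083.
Step 6: alpha = 0.05. fail to reject H0.

rho = 0.3000, p = 0.370083, fail to reject H0 at alpha = 0.05.


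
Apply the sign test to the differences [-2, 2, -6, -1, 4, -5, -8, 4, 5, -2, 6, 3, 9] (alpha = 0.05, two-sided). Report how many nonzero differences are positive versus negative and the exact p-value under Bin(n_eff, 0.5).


Step 1: Discard zero differences. Original n = 13; n_eff = number of nonzero differences = 13.
Nonzero differences (with sign): -2, +2, -6, -1, +4, -5, -8, +4, +5, -2, +6, +3, +9
Step 2: Count signs: positive = 7, negative = 6.
Step 3: Under H0: P(positive) = 0.5, so the number of positives S ~ Bin(13, 0.5).
Step 4: Two-sided exact p-value = sum of Bin(13,0.5) probabilities at or below the observed probability = 1.000000.
Step 5: alpha = 0.05. fail to reject H0.

n_eff = 13, pos = 7, neg = 6, p = 1.000000, fail to reject H0.


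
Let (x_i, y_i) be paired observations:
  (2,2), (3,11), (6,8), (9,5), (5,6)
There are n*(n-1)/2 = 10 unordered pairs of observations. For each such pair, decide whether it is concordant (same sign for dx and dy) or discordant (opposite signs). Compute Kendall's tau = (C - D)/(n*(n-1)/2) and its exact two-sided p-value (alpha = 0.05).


Step 1: Enumerate the 10 unordered pairs (i,j) with i<j and classify each by sign(x_j-x_i) * sign(y_j-y_i).
  (1,2):dx=+1,dy=+9->C; (1,3):dx=+4,dy=+6->C; (1,4):dx=+7,dy=+3->C; (1,5):dx=+3,dy=+4->C
  (2,3):dx=+3,dy=-3->D; (2,4):dx=+6,dy=-6->D; (2,5):dx=+2,dy=-5->D; (3,4):dx=+3,dy=-3->D
  (3,5):dx=-1,dy=-2->C; (4,5):dx=-4,dy=+1->D
Step 2: C = 5, D = 5, total pairs = 10.
Step 3: tau = (C - D)/(n(n-1)/2) = (5 - 5)/10 = 0.000000.
Step 4: Exact two-sided p-value (enumerate n! = 120 permutations of y under H0): p = 1.000000.
Step 5: alpha = 0.05. fail to reject H0.

tau_b = 0.0000 (C=5, D=5), p = 1.000000, fail to reject H0.


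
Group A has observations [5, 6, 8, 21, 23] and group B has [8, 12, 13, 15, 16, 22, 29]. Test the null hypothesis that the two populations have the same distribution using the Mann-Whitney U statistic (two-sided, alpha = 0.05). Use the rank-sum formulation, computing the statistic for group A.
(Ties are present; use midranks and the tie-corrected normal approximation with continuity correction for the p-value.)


Step 1: Combine and sort all 12 observations; assign midranks.
sorted (value, group): (5,X), (6,X), (8,X), (8,Y), (12,Y), (13,Y), (15,Y), (16,Y), (21,X), (22,Y), (23,X), (29,Y)
ranks: 5->1, 6->2, 8->3.5, 8->3.5, 12->5, 13->6, 15->7, 16->8, 21->9, 22->10, 23->11, 29->12
Step 2: Rank sum for X: R1 = 1 + 2 + 3.5 + 9 + 11 = 26.5.
Step 3: U_X = R1 - n1(n1+1)/2 = 26.5 - 5*6/2 = 26.5 - 15 = 11.5.
       U_Y = n1*n2 - U_X = 35 - 11.5 = 23.5.
Step 4: Ties are present, so use the tie-corrected normal approximation (with continuity correction) for the p-value.
Step 5: p-value = 0.370914; compare to alpha = 0.05. fail to reject H0.

U_X = 11.5, p = 0.370914, fail to reject H0 at alpha = 0.05.


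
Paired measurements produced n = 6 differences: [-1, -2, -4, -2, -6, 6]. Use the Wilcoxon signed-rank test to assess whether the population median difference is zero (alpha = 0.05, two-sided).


Step 1: Drop any zero differences (none here) and take |d_i|.
|d| = [1, 2, 4, 2, 6, 6]
Step 2: Midrank |d_i| (ties get averaged ranks).
ranks: |1|->1, |2|->2.5, |4|->4, |2|->2.5, |6|->5.5, |6|->5.5
Step 3: Attach original signs; sum ranks with positive sign and with negative sign.
W+ = 5.5 = 5.5
W- = 1 + 2.5 + 4 + 2.5 + 5.5 = 15.5
(Check: W+ + W- = 21 should equal n(n+1)/2 = 21.)
Step 4: Test statistic W = min(W+, W-) = 5.5.
Step 5: Ties in |d|, so use the tie-corrected normal approximation.
        E[W] = n(n+1)/4 = 6*7/4 = 10.5.
        Tie groups: |d|=2 (t=2), |d|=6 (t=2); sum(t^3 - t) = 12.
        Var[W] = n(n+1)(2n+1)/24 - sum(t^3-t)/48 = 546/24 - 12/48 = 22.5.
        z = (W - E[W]) / sqrt(Var[W]) = (5.5 - 10.5) / 4.7434 = -1.0541.
        Two-sided p = 2*Phi(z) = 0.291841.
Step 6: alpha = 0.05. fail to reject H0.

W+ = 5.5, W- = 15.5, W = min = 5.5, p = 0.291841, fail to reject H0.


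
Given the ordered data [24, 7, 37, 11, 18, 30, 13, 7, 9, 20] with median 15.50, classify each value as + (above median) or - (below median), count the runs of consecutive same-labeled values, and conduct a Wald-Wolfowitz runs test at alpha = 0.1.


Step 1: Compute median = 15.50; label A = above, B = below.
Labels in order: ABABAABBBA  (n_A = 5, n_B = 5)
Step 2: Count runs R = 7.
Step 3: Under H0 (random ordering), E[R] = 2*n_A*n_B/(n_A+n_B) + 1 = 2*5*5/10 + 1 = 6.0000.
        Var[R] = 2*n_A*n_B*(2*n_A*n_B - n_A - n_B) / ((n_A+n_B)^2 * (n_A+n_B-1)) = 2000/900 = 2.2222.
        SD[R] = 1.4907.
Step 4: Continuity-corrected z = (R - 0.5 - E[R]) / SD[R] = (7 - 0.5 - 6.0000) / 1.4907 = 0.3354.
Step 5: Two-sided p-value via normal approximation = 2*(1 - Phi(|z|)) = 0.737316.
Step 6: alpha = 0.1. fail to reject H0.

R = 7, z = 0.3354, p = 0.737316, fail to reject H0.


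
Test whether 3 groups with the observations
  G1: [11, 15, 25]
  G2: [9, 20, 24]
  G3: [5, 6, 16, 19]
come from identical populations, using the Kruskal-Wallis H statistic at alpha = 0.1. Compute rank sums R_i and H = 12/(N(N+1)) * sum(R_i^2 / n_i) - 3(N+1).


Step 1: Combine all N = 10 observations and assign midranks.
sorted (value, group, rank): (5,G3,1), (6,G3,2), (9,G2,3), (11,G1,4), (15,G1,5), (16,G3,6), (19,G3,7), (20,G2,8), (24,G2,9), (25,G1,10)
Step 2: Sum ranks within each group.
R_1 = 19 (n_1 = 3)
R_2 = 20 (n_2 = 3)
R_3 = 16 (n_3 = 4)
Step 3: H = 12/(N(N+1)) * sum(R_i^2/n_i) - 3(N+1)
     = 12/(10*11) * (19^2/3 + 20^2/3 + 16^2/4) - 3*11
     = 0.109091 * 317.667 - 33
     = 1.654545.
Step 4: No ties, so H is used without correction.
Step 5: Under H0, H ~ chi^2(2); p-value = 0.437240.
Step 6: alpha = 0.1. fail to reject H0.

H = 1.6545, df = 2, p = 0.437240, fail to reject H0.


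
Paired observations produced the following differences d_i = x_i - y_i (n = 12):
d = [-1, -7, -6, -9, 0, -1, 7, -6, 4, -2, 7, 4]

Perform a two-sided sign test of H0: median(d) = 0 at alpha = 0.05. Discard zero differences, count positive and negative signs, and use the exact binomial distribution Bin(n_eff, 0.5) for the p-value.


Step 1: Discard zero differences. Original n = 12; n_eff = number of nonzero differences = 11.
Nonzero differences (with sign): -1, -7, -6, -9, -1, +7, -6, +4, -2, +7, +4
Step 2: Count signs: positive = 4, negative = 7.
Step 3: Under H0: P(positive) = 0.5, so the number of positives S ~ Bin(11, 0.5).
Step 4: Two-sided exact p-value = sum of Bin(11,0.5) probabilities at or below the observed probability = 0.548828.
Step 5: alpha = 0.05. fail to reject H0.

n_eff = 11, pos = 4, neg = 7, p = 0.548828, fail to reject H0.


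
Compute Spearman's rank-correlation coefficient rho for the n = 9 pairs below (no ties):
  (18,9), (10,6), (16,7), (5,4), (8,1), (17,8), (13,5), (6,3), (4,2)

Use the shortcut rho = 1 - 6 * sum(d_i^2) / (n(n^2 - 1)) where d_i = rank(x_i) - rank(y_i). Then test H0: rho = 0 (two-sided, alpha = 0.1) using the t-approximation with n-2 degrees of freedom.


Step 1: Rank x and y separately (midranks; no ties here).
rank(x): 18->9, 10->5, 16->7, 5->2, 8->4, 17->8, 13->6, 6->3, 4->1
rank(y): 9->9, 6->6, 7->7, 4->4, 1->1, 8->8, 5->5, 3->3, 2->2
Step 2: d_i = R_x(i) - R_y(i); compute d_i^2.
  (9-9)^2=0, (5-6)^2=1, (7-7)^2=0, (2-4)^2=4, (4-1)^2=9, (8-8)^2=0, (6-5)^2=1, (3-3)^2=0, (1-2)^2=1
sum(d^2) = 16.
Step 3: rho = 1 - 6*16 / (9*(9^2 - 1)) = 1 - 96/720 = 0.866667.
Step 4: Under H0, t = rho * sqrt((n-2)/(1-rho^2)) = 4.5962 ~ t(7).
Step 5: Two-sided p-value from the t-distribution with 7 df = 0.002495.
Step 6: alpha = 0.1. reject H0.

rho = 0.8667, p = 0.002495, reject H0 at alpha = 0.1.


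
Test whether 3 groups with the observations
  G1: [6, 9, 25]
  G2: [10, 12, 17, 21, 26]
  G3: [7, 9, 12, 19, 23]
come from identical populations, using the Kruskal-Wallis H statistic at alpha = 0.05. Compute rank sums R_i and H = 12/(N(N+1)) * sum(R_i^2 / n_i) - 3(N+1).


Step 1: Combine all N = 13 observations and assign midranks.
sorted (value, group, rank): (6,G1,1), (7,G3,2), (9,G1,3.5), (9,G3,3.5), (10,G2,5), (12,G2,6.5), (12,G3,6.5), (17,G2,8), (19,G3,9), (21,G2,10), (23,G3,11), (25,G1,12), (26,G2,13)
Step 2: Sum ranks within each group.
R_1 = 16.5 (n_1 = 3)
R_2 = 42.5 (n_2 = 5)
R_3 = 32 (n_3 = 5)
Step 3: H = 12/(N(N+1)) * sum(R_i^2/n_i) - 3(N+1)
     = 12/(13*14) * (16.5^2/3 + 42.5^2/5 + 32^2/5) - 3*14
     = 0.065934 * 656.8 - 42
     = 1.305495.
Step 4: Ties present; correction factor C = 1 - 12/(13^3 - 13) = 0.994505. Corrected H = 1.305495 / 0.994505 = 1.312707.
Step 5: Under H0, H ~ chi^2(2); p-value = 0.518739.
Step 6: alpha = 0.05. fail to reject H0.

H = 1.3127, df = 2, p = 0.518739, fail to reject H0.


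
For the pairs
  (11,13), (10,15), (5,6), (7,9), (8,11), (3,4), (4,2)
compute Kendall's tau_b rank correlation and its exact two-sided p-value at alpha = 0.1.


Step 1: Enumerate the 21 unordered pairs (i,j) with i<j and classify each by sign(x_j-x_i) * sign(y_j-y_i).
  (1,2):dx=-1,dy=+2->D; (1,3):dx=-6,dy=-7->C; (1,4):dx=-4,dy=-4->C; (1,5):dx=-3,dy=-2->C
  (1,6):dx=-8,dy=-9->C; (1,7):dx=-7,dy=-11->C; (2,3):dx=-5,dy=-9->C; (2,4):dx=-3,dy=-6->C
  (2,5):dx=-2,dy=-4->C; (2,6):dx=-7,dy=-11->C; (2,7):dx=-6,dy=-13->C; (3,4):dx=+2,dy=+3->C
  (3,5):dx=+3,dy=+5->C; (3,6):dx=-2,dy=-2->C; (3,7):dx=-1,dy=-4->C; (4,5):dx=+1,dy=+2->C
  (4,6):dx=-4,dy=-5->C; (4,7):dx=-3,dy=-7->C; (5,6):dx=-5,dy=-7->C; (5,7):dx=-4,dy=-9->C
  (6,7):dx=+1,dy=-2->D
Step 2: C = 19, D = 2, total pairs = 21.
Step 3: tau = (C - D)/(n(n-1)/2) = (19 - 2)/21 = 0.809524.
Step 4: Exact two-sided p-value (enumerate n! = 5040 permutations of y under H0): p = 0.010714.
Step 5: alpha = 0.1. reject H0.

tau_b = 0.8095 (C=19, D=2), p = 0.010714, reject H0.


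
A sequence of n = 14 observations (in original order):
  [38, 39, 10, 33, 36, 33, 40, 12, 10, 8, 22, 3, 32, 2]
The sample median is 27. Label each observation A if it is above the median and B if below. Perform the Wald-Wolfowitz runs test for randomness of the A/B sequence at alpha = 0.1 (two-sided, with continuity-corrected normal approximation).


Step 1: Compute median = 27; label A = above, B = below.
Labels in order: AABAAAABBBBBAB  (n_A = 7, n_B = 7)
Step 2: Count runs R = 6.
Step 3: Under H0 (random ordering), E[R] = 2*n_A*n_B/(n_A+n_B) + 1 = 2*7*7/14 + 1 = 8.0000.
        Var[R] = 2*n_A*n_B*(2*n_A*n_B - n_A - n_B) / ((n_A+n_B)^2 * (n_A+n_B-1)) = 8232/2548 = 3.2308.
        SD[R] = 1.7974.
Step 4: Continuity-corrected z = (R + 0.5 - E[R]) / SD[R] = (6 + 0.5 - 8.0000) / 1.7974 = -0.8345.
Step 5: Two-sided p-value via normal approximation = 2*(1 - Phi(|z|)) = 0.403986.
Step 6: alpha = 0.1. fail to reject H0.

R = 6, z = -0.8345, p = 0.403986, fail to reject H0.


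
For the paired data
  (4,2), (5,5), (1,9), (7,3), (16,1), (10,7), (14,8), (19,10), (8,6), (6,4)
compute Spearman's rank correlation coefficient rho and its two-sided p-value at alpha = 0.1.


Step 1: Rank x and y separately (midranks; no ties here).
rank(x): 4->2, 5->3, 1->1, 7->5, 16->9, 10->7, 14->8, 19->10, 8->6, 6->4
rank(y): 2->2, 5->5, 9->9, 3->3, 1->1, 7->7, 8->8, 10->10, 6->6, 4->4
Step 2: d_i = R_x(i) - R_y(i); compute d_i^2.
  (2-2)^2=0, (3-5)^2=4, (1-9)^2=64, (5-3)^2=4, (9-1)^2=64, (7-7)^2=0, (8-8)^2=0, (10-10)^2=0, (6-6)^2=0, (4-4)^2=0
sum(d^2) = 136.
Step 3: rho = 1 - 6*136 / (10*(10^2 - 1)) = 1 - 816/990 = 0.175758.
Step 4: Under H0, t = rho * sqrt((n-2)/(1-rho^2)) = 0.5050 ~ t(8).
Step 5: Two-sided p-value from the t-distribution with 8 df = 0.627188.
Step 6: alpha = 0.1. fail to reject H0.

rho = 0.1758, p = 0.627188, fail to reject H0 at alpha = 0.1.


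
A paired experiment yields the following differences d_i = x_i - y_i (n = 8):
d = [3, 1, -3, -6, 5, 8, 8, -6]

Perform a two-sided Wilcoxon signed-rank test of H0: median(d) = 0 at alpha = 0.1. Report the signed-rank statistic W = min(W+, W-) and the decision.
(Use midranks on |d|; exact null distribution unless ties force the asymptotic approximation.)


Step 1: Drop any zero differences (none here) and take |d_i|.
|d| = [3, 1, 3, 6, 5, 8, 8, 6]
Step 2: Midrank |d_i| (ties get averaged ranks).
ranks: |3|->2.5, |1|->1, |3|->2.5, |6|->5.5, |5|->4, |8|->7.5, |8|->7.5, |6|->5.5
Step 3: Attach original signs; sum ranks with positive sign and with negative sign.
W+ = 2.5 + 1 + 4 + 7.5 + 7.5 = 22.5
W- = 2.5 + 5.5 + 5.5 = 13.5
(Check: W+ + W- = 36 should equal n(n+1)/2 = 36.)
Step 4: Test statistic W = min(W+, W-) = 13.5.
Step 5: Ties in |d|, so use the tie-corrected normal approximation.
        E[W] = n(n+1)/4 = 8*9/4 = 18.
        Tie groups: |d|=3 (t=2), |d|=6 (t=2), |d|=8 (t=2); sum(t^3 - t) = 18.
        Var[W] = n(n+1)(2n+1)/24 - sum(t^3-t)/48 = 1224/24 - 18/48 = 50.625.
        z = (W - E[W]) / sqrt(Var[W]) = (13.5 - 18) / 7.1151 = -0.6325.
        Two-sided p = 2*Phi(z) = 0.527089.
Step 6: alpha = 0.1. fail to reject H0.

W+ = 22.5, W- = 13.5, W = min = 13.5, p = 0.527089, fail to reject H0.


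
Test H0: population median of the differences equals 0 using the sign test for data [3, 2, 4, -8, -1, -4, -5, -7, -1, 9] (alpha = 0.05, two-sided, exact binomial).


Step 1: Discard zero differences. Original n = 10; n_eff = number of nonzero differences = 10.
Nonzero differences (with sign): +3, +2, +4, -8, -1, -4, -5, -7, -1, +9
Step 2: Count signs: positive = 4, negative = 6.
Step 3: Under H0: P(positive) = 0.5, so the number of positives S ~ Bin(10, 0.5).
Step 4: Two-sided exact p-value = sum of Bin(10,0.5) probabilities at or below the observed probability = 0.753906.
Step 5: alpha = 0.05. fail to reject H0.

n_eff = 10, pos = 4, neg = 6, p = 0.753906, fail to reject H0.


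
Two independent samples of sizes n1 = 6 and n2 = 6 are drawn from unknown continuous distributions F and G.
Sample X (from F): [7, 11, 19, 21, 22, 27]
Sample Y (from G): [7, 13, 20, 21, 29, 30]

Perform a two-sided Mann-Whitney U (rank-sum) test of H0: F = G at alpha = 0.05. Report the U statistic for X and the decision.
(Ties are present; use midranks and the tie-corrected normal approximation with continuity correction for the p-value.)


Step 1: Combine and sort all 12 observations; assign midranks.
sorted (value, group): (7,X), (7,Y), (11,X), (13,Y), (19,X), (20,Y), (21,X), (21,Y), (22,X), (27,X), (29,Y), (30,Y)
ranks: 7->1.5, 7->1.5, 11->3, 13->4, 19->5, 20->6, 21->7.5, 21->7.5, 22->9, 27->10, 29->11, 30->12
Step 2: Rank sum for X: R1 = 1.5 + 3 + 5 + 7.5 + 9 + 10 = 36.
Step 3: U_X = R1 - n1(n1+1)/2 = 36 - 6*7/2 = 36 - 21 = 15.
       U_Y = n1*n2 - U_X = 36 - 15 = 21.
Step 4: Ties are present, so use the tie-corrected normal approximation (with continuity correction) for the p-value.
Step 5: p-value = 0.687885; compare to alpha = 0.05. fail to reject H0.

U_X = 15, p = 0.687885, fail to reject H0 at alpha = 0.05.


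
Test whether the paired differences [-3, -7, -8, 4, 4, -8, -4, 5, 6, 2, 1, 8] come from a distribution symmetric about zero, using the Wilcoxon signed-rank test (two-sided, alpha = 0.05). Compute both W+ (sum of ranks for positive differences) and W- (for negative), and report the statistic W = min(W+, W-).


Step 1: Drop any zero differences (none here) and take |d_i|.
|d| = [3, 7, 8, 4, 4, 8, 4, 5, 6, 2, 1, 8]
Step 2: Midrank |d_i| (ties get averaged ranks).
ranks: |3|->3, |7|->9, |8|->11, |4|->5, |4|->5, |8|->11, |4|->5, |5|->7, |6|->8, |2|->2, |1|->1, |8|->11
Step 3: Attach original signs; sum ranks with positive sign and with negative sign.
W+ = 5 + 5 + 7 + 8 + 2 + 1 + 11 = 39
W- = 3 + 9 + 11 + 11 + 5 = 39
(Check: W+ + W- = 78 should equal n(n+1)/2 = 78.)
Step 4: Test statistic W = min(W+, W-) = 39.
Step 5: Ties in |d|, so use the tie-corrected normal approximation.
        E[W] = n(n+1)/4 = 12*13/4 = 39.
        Tie groups: |d|=4 (t=3), |d|=8 (t=3); sum(t^3 - t) = 48.
        Var[W] = n(n+1)(2n+1)/24 - sum(t^3-t)/48 = 3900/24 - 48/48 = 161.5.
        z = (W - E[W]) / sqrt(Var[W]) = (39 - 39) / 12.7083 = 0.0000.
        Two-sided p = 2*Phi(z) = 1.000000.
Step 6: alpha = 0.05. fail to reject H0.

W+ = 39, W- = 39, W = min = 39, p = 1.000000, fail to reject H0.


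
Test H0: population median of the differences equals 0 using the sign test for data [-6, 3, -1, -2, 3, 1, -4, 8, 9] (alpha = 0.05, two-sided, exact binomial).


Step 1: Discard zero differences. Original n = 9; n_eff = number of nonzero differences = 9.
Nonzero differences (with sign): -6, +3, -1, -2, +3, +1, -4, +8, +9
Step 2: Count signs: positive = 5, negative = 4.
Step 3: Under H0: P(positive) = 0.5, so the number of positives S ~ Bin(9, 0.5).
Step 4: Two-sided exact p-value = sum of Bin(9,0.5) probabilities at or below the observed probability = 1.000000.
Step 5: alpha = 0.05. fail to reject H0.

n_eff = 9, pos = 5, neg = 4, p = 1.000000, fail to reject H0.


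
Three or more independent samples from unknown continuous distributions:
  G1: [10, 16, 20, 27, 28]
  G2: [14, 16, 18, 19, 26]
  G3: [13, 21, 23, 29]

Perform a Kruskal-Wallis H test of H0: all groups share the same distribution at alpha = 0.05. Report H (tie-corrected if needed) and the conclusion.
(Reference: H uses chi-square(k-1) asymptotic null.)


Step 1: Combine all N = 14 observations and assign midranks.
sorted (value, group, rank): (10,G1,1), (13,G3,2), (14,G2,3), (16,G1,4.5), (16,G2,4.5), (18,G2,6), (19,G2,7), (20,G1,8), (21,G3,9), (23,G3,10), (26,G2,11), (27,G1,12), (28,G1,13), (29,G3,14)
Step 2: Sum ranks within each group.
R_1 = 38.5 (n_1 = 5)
R_2 = 31.5 (n_2 = 5)
R_3 = 35 (n_3 = 4)
Step 3: H = 12/(N(N+1)) * sum(R_i^2/n_i) - 3(N+1)
     = 12/(14*15) * (38.5^2/5 + 31.5^2/5 + 35^2/4) - 3*15
     = 0.057143 * 801.15 - 45
     = 0.780000.
Step 4: Ties present; correction factor C = 1 - 6/(14^3 - 14) = 0.997802. Corrected H = 0.780000 / 0.997802 = 0.781718.
Step 5: Under H0, H ~ chi^2(2); p-value = 0.676476.
Step 6: alpha = 0.05. fail to reject H0.

H = 0.7817, df = 2, p = 0.676476, fail to reject H0.


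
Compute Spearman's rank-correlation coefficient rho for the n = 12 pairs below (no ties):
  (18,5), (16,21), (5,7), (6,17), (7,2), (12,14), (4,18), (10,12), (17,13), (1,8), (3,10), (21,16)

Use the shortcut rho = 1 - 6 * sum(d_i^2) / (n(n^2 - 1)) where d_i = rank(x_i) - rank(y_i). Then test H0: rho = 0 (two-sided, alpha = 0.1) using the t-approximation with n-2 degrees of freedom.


Step 1: Rank x and y separately (midranks; no ties here).
rank(x): 18->11, 16->9, 5->4, 6->5, 7->6, 12->8, 4->3, 10->7, 17->10, 1->1, 3->2, 21->12
rank(y): 5->2, 21->12, 7->3, 17->10, 2->1, 14->8, 18->11, 12->6, 13->7, 8->4, 10->5, 16->9
Step 2: d_i = R_x(i) - R_y(i); compute d_i^2.
  (11-2)^2=81, (9-12)^2=9, (4-3)^2=1, (5-10)^2=25, (6-1)^2=25, (8-8)^2=0, (3-11)^2=64, (7-6)^2=1, (10-7)^2=9, (1-4)^2=9, (2-5)^2=9, (12-9)^2=9
sum(d^2) = 242.
Step 3: rho = 1 - 6*242 / (12*(12^2 - 1)) = 1 - 1452/1716 = 0.153846.
Step 4: Under H0, t = rho * sqrt((n-2)/(1-rho^2)) = 0.4924 ~ t(10).
Step 5: Two-sided p-value from the t-distribution with 10 df = 0.633091.
Step 6: alpha = 0.1. fail to reject H0.

rho = 0.1538, p = 0.633091, fail to reject H0 at alpha = 0.1.


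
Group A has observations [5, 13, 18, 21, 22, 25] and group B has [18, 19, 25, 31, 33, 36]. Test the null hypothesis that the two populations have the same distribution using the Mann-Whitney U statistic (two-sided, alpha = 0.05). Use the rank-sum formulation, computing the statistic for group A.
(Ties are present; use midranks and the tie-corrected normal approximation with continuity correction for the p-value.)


Step 1: Combine and sort all 12 observations; assign midranks.
sorted (value, group): (5,X), (13,X), (18,X), (18,Y), (19,Y), (21,X), (22,X), (25,X), (25,Y), (31,Y), (33,Y), (36,Y)
ranks: 5->1, 13->2, 18->3.5, 18->3.5, 19->5, 21->6, 22->7, 25->8.5, 25->8.5, 31->10, 33->11, 36->12
Step 2: Rank sum for X: R1 = 1 + 2 + 3.5 + 6 + 7 + 8.5 = 28.
Step 3: U_X = R1 - n1(n1+1)/2 = 28 - 6*7/2 = 28 - 21 = 7.
       U_Y = n1*n2 - U_X = 36 - 7 = 29.
Step 4: Ties are present, so use the tie-corrected normal approximation (with continuity correction) for the p-value.
Step 5: p-value = 0.091554; compare to alpha = 0.05. fail to reject H0.

U_X = 7, p = 0.091554, fail to reject H0 at alpha = 0.05.


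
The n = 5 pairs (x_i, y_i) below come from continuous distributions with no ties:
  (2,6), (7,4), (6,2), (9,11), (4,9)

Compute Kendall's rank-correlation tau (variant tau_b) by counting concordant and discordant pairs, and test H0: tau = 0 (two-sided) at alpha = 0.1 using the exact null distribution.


Step 1: Enumerate the 10 unordered pairs (i,j) with i<j and classify each by sign(x_j-x_i) * sign(y_j-y_i).
  (1,2):dx=+5,dy=-2->D; (1,3):dx=+4,dy=-4->D; (1,4):dx=+7,dy=+5->C; (1,5):dx=+2,dy=+3->C
  (2,3):dx=-1,dy=-2->C; (2,4):dx=+2,dy=+7->C; (2,5):dx=-3,dy=+5->D; (3,4):dx=+3,dy=+9->C
  (3,5):dx=-2,dy=+7->D; (4,5):dx=-5,dy=-2->C
Step 2: C = 6, D = 4, total pairs = 10.
Step 3: tau = (C - D)/(n(n-1)/2) = (6 - 4)/10 = 0.200000.
Step 4: Exact two-sided p-value (enumerate n! = 120 permutations of y under H0): p = 0.816667.
Step 5: alpha = 0.1. fail to reject H0.

tau_b = 0.2000 (C=6, D=4), p = 0.816667, fail to reject H0.


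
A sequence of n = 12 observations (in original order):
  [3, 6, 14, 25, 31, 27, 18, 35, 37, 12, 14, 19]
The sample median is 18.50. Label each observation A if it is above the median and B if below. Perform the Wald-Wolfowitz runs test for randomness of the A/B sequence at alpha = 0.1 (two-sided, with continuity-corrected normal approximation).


Step 1: Compute median = 18.50; label A = above, B = below.
Labels in order: BBBAAABAABBA  (n_A = 6, n_B = 6)
Step 2: Count runs R = 6.
Step 3: Under H0 (random ordering), E[R] = 2*n_A*n_B/(n_A+n_B) + 1 = 2*6*6/12 + 1 = 7.0000.
        Var[R] = 2*n_A*n_B*(2*n_A*n_B - n_A - n_B) / ((n_A+n_B)^2 * (n_A+n_B-1)) = 4320/1584 = 2.7273.
        SD[R] = 1.6514.
Step 4: Continuity-corrected z = (R + 0.5 - E[R]) / SD[R] = (6 + 0.5 - 7.0000) / 1.6514 = -0.3028.
Step 5: Two-sided p-value via normal approximation = 2*(1 - Phi(|z|)) = 0.762069.
Step 6: alpha = 0.1. fail to reject H0.

R = 6, z = -0.3028, p = 0.762069, fail to reject H0.


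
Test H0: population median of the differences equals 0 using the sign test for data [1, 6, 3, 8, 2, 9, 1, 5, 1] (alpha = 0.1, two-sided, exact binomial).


Step 1: Discard zero differences. Original n = 9; n_eff = number of nonzero differences = 9.
Nonzero differences (with sign): +1, +6, +3, +8, +2, +9, +1, +5, +1
Step 2: Count signs: positive = 9, negative = 0.
Step 3: Under H0: P(positive) = 0.5, so the number of positives S ~ Bin(9, 0.5).
Step 4: Two-sided exact p-value = sum of Bin(9,0.5) probabilities at or below the observed probability = 0.003906.
Step 5: alpha = 0.1. reject H0.

n_eff = 9, pos = 9, neg = 0, p = 0.003906, reject H0.


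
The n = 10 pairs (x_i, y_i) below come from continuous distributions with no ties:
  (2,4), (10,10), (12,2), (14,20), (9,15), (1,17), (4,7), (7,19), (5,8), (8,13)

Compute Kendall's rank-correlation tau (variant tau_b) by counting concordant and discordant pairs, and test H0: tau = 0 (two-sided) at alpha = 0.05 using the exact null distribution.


Step 1: Enumerate the 45 unordered pairs (i,j) with i<j and classify each by sign(x_j-x_i) * sign(y_j-y_i).
  (1,2):dx=+8,dy=+6->C; (1,3):dx=+10,dy=-2->D; (1,4):dx=+12,dy=+16->C; (1,5):dx=+7,dy=+11->C
  (1,6):dx=-1,dy=+13->D; (1,7):dx=+2,dy=+3->C; (1,8):dx=+5,dy=+15->C; (1,9):dx=+3,dy=+4->C
  (1,10):dx=+6,dy=+9->C; (2,3):dx=+2,dy=-8->D; (2,4):dx=+4,dy=+10->C; (2,5):dx=-1,dy=+5->D
  (2,6):dx=-9,dy=+7->D; (2,7):dx=-6,dy=-3->C; (2,8):dx=-3,dy=+9->D; (2,9):dx=-5,dy=-2->C
  (2,10):dx=-2,dy=+3->D; (3,4):dx=+2,dy=+18->C; (3,5):dx=-3,dy=+13->D; (3,6):dx=-11,dy=+15->D
  (3,7):dx=-8,dy=+5->D; (3,8):dx=-5,dy=+17->D; (3,9):dx=-7,dy=+6->D; (3,10):dx=-4,dy=+11->D
  (4,5):dx=-5,dy=-5->C; (4,6):dx=-13,dy=-3->C; (4,7):dx=-10,dy=-13->C; (4,8):dx=-7,dy=-1->C
  (4,9):dx=-9,dy=-12->C; (4,10):dx=-6,dy=-7->C; (5,6):dx=-8,dy=+2->D; (5,7):dx=-5,dy=-8->C
  (5,8):dx=-2,dy=+4->D; (5,9):dx=-4,dy=-7->C; (5,10):dx=-1,dy=-2->C; (6,7):dx=+3,dy=-10->D
  (6,8):dx=+6,dy=+2->C; (6,9):dx=+4,dy=-9->D; (6,10):dx=+7,dy=-4->D; (7,8):dx=+3,dy=+12->C
  (7,9):dx=+1,dy=+1->C; (7,10):dx=+4,dy=+6->C; (8,9):dx=-2,dy=-11->C; (8,10):dx=+1,dy=-6->D
  (9,10):dx=+3,dy=+5->C
Step 2: C = 26, D = 19, total pairs = 45.
Step 3: tau = (C - D)/(n(n-1)/2) = (26 - 19)/45 = 0.155556.
Step 4: Exact two-sided p-value (enumerate n! = 3628800 permutations of y under H0): p = 0.600654.
Step 5: alpha = 0.05. fail to reject H0.

tau_b = 0.1556 (C=26, D=19), p = 0.600654, fail to reject H0.


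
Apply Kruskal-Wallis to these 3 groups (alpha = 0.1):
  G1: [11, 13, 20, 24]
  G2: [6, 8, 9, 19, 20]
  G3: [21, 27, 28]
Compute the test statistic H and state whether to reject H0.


Step 1: Combine all N = 12 observations and assign midranks.
sorted (value, group, rank): (6,G2,1), (8,G2,2), (9,G2,3), (11,G1,4), (13,G1,5), (19,G2,6), (20,G1,7.5), (20,G2,7.5), (21,G3,9), (24,G1,10), (27,G3,11), (28,G3,12)
Step 2: Sum ranks within each group.
R_1 = 26.5 (n_1 = 4)
R_2 = 19.5 (n_2 = 5)
R_3 = 32 (n_3 = 3)
Step 3: H = 12/(N(N+1)) * sum(R_i^2/n_i) - 3(N+1)
     = 12/(12*13) * (26.5^2/4 + 19.5^2/5 + 32^2/3) - 3*13
     = 0.076923 * 592.946 - 39
     = 6.611218.
Step 4: Ties present; correction factor C = 1 - 6/(12^3 - 12) = 0.996503. Corrected H = 6.611218 / 0.996503 = 6.634415.
Step 5: Under H0, H ~ chi^2(2); p-value = 0.036254.
Step 6: alpha = 0.1. reject H0.

H = 6.6344, df = 2, p = 0.036254, reject H0.


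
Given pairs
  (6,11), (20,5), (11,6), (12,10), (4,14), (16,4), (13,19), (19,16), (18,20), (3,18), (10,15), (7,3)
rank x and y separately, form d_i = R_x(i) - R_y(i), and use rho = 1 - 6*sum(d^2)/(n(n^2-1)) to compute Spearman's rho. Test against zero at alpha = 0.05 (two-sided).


Step 1: Rank x and y separately (midranks; no ties here).
rank(x): 6->3, 20->12, 11->6, 12->7, 4->2, 16->9, 13->8, 19->11, 18->10, 3->1, 10->5, 7->4
rank(y): 11->6, 5->3, 6->4, 10->5, 14->7, 4->2, 19->11, 16->9, 20->12, 18->10, 15->8, 3->1
Step 2: d_i = R_x(i) - R_y(i); compute d_i^2.
  (3-6)^2=9, (12-3)^2=81, (6-4)^2=4, (7-5)^2=4, (2-7)^2=25, (9-2)^2=49, (8-11)^2=9, (11-9)^2=4, (10-12)^2=4, (1-10)^2=81, (5-8)^2=9, (4-1)^2=9
sum(d^2) = 288.
Step 3: rho = 1 - 6*288 / (12*(12^2 - 1)) = 1 - 1728/1716 = -0.006993.
Step 4: Under H0, t = rho * sqrt((n-2)/(1-rho^2)) = -0.0221 ~ t(10).
Step 5: Two-sided p-value from the t-distribution with 10 df = 0.982792.
Step 6: alpha = 0.05. fail to reject H0.

rho = -0.0070, p = 0.982792, fail to reject H0 at alpha = 0.05.


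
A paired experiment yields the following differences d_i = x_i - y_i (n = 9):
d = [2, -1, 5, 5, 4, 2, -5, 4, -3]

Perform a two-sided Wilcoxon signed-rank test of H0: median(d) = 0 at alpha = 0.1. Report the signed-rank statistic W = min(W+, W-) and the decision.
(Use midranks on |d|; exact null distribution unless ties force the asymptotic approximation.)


Step 1: Drop any zero differences (none here) and take |d_i|.
|d| = [2, 1, 5, 5, 4, 2, 5, 4, 3]
Step 2: Midrank |d_i| (ties get averaged ranks).
ranks: |2|->2.5, |1|->1, |5|->8, |5|->8, |4|->5.5, |2|->2.5, |5|->8, |4|->5.5, |3|->4
Step 3: Attach original signs; sum ranks with positive sign and with negative sign.
W+ = 2.5 + 8 + 8 + 5.5 + 2.5 + 5.5 = 32
W- = 1 + 8 + 4 = 13
(Check: W+ + W- = 45 should equal n(n+1)/2 = 45.)
Step 4: Test statistic W = min(W+, W-) = 13.
Step 5: Ties in |d|, so use the tie-corrected normal approximation.
        E[W] = n(n+1)/4 = 9*10/4 = 22.5.
        Tie groups: |d|=2 (t=2), |d|=4 (t=2), |d|=5 (t=3); sum(t^3 - t) = 36.
        Var[W] = n(n+1)(2n+1)/24 - sum(t^3-t)/48 = 1710/24 - 36/48 = 70.5.
        z = (W - E[W]) / sqrt(Var[W]) = (13 - 22.5) / 8.3964 = -1.1314.
        Two-sided p = 2*Phi(z) = 0.257873.
Step 6: alpha = 0.1. fail to reject H0.

W+ = 32, W- = 13, W = min = 13, p = 0.257873, fail to reject H0.
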